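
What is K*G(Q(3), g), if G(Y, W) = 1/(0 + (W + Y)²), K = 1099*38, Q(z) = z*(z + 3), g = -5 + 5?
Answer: 20881/162 ≈ 128.90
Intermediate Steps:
g = 0
Q(z) = z*(3 + z)
K = 41762
G(Y, W) = (W + Y)⁻² (G(Y, W) = 1/((W + Y)²) = (W + Y)⁻²)
K*G(Q(3), g) = 41762/(0 + 3*(3 + 3))² = 41762/(0 + 3*6)² = 41762/(0 + 18)² = 41762/18² = 41762*(1/324) = 20881/162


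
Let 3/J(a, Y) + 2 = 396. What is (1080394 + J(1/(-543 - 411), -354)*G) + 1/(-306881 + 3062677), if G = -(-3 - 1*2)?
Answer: 586537077002595/542891812 ≈ 1.0804e+6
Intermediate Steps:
J(a, Y) = 3/394 (J(a, Y) = 3/(-2 + 396) = 3/394)
G = 5 (G = -(-3 - 2) = -1*(-5) = 5)
(1080394 + J(1/(-543 - 411), -354)*G) + 1/(-306881 + 3062677) = (1080394 + (3/394)*5) + 1/(-306881 + 3062677) = (1080394 + 15/394) + 1/2755796 = 425675251/394 + 1/2755796 = 586537077002595/542891812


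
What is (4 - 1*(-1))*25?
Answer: 125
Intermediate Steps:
(4 - 1*(-1))*25 = (4 + 1)*25 = 5*25 = 125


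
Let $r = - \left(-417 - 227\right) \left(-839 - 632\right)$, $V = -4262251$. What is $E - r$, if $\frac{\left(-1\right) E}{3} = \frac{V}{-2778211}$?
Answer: $\frac{2631853170611}{2778211} \approx 9.4732 \cdot 10^{5}$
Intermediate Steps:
$r = -947324$ ($r = - \left(-644\right) \left(-1471\right) = \left(-1\right) 947324 = -947324$)
$E = - \frac{12786753}{2778211}$ ($E = - 3 \left(- \frac{4262251}{-2778211}\right) = - 3 \left(\left(-4262251\right) \left(- \frac{1}{2778211}\right)\right) = \left(-3\right) \frac{4262251}{2778211} = - \frac{12786753}{2778211} \approx -4.6025$)
$E - r = - \frac{12786753}{2778211} - -947324 = - \frac{12786753}{2778211} + 947324 = \frac{2631853170611}{2778211}$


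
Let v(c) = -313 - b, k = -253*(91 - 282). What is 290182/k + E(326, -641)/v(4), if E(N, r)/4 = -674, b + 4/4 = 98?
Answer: 124626714/9906215 ≈ 12.581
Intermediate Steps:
b = 97 (b = -1 + 98 = 97)
E(N, r) = -2696 (E(N, r) = 4*(-674) = -2696)
k = 48323 (k = -253*(-191) = 48323)
v(c) = -410 (v(c) = -313 - 1*97 = -313 - 97 = -410)
290182/k + E(326, -641)/v(4) = 290182/48323 - 2696/(-410) = 290182*(1/48323) - 2696*(-1/410) = 290182/48323 + 1348/205 = 124626714/9906215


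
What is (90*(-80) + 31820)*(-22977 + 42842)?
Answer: 489076300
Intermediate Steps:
(90*(-80) + 31820)*(-22977 + 42842) = (-7200 + 31820)*19865 = 24620*19865 = 489076300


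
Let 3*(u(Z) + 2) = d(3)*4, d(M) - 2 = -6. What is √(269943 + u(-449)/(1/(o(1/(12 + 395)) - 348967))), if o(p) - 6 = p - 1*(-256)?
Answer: √34832859051/111 ≈ 1681.4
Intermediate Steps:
o(p) = 262 + p (o(p) = 6 + (p - 1*(-256)) = 6 + (p + 256) = 6 + (256 + p) = 262 + p)
d(M) = -4 (d(M) = 2 - 6 = -4)
u(Z) = -22/3 (u(Z) = -2 + (-4*4)/3 = -2 + (⅓)*(-16) = -2 - 16/3 = -22/3)
√(269943 + u(-449)/(1/(o(1/(12 + 395)) - 348967))) = √(269943 - (-2557170 + 22/(3*(12 + 395)))) = √(269943 - (-2557170 + 2/111)) = √(269943 - 22/(3*(1/((262 + 1/407) - 348967)))) = √(269943 - 22/(3*(1/(106635/407 - 348967)))) = √(269943 - 22/(3*(1/(-141922934/407)))) = √(269943 - 22/(3*(-407/141922934))) = √(269943 - 22/3*(-141922934/407)) = √(269943 + 283845868/111) = √(313809541/111) = √34832859051/111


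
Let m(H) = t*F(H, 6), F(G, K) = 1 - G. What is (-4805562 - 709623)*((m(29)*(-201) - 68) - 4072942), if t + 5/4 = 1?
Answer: 22471163522145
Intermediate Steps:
t = -¼ (t = -5/4 + 1 = -¼ ≈ -0.25000)
m(H) = -¼ + H/4 (m(H) = -(1 - H)/4 = -¼ + H/4)
(-4805562 - 709623)*((m(29)*(-201) - 68) - 4072942) = (-4805562 - 709623)*(((-¼ + (¼)*29)*(-201) - 68) - 4072942) = -5515185*(((-¼ + 29/4)*(-201) - 68) - 4072942) = -5515185*((7*(-201) - 68) - 4072942) = -5515185*((-1407 - 68) - 4072942) = -5515185*(-1475 - 4072942) = -5515185*(-4074417) = 22471163522145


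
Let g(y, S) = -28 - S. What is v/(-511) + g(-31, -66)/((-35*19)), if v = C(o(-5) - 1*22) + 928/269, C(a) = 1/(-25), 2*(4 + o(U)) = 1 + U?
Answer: -219301/3436475 ≈ -0.063816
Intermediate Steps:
o(U) = -7/2 + U/2 (o(U) = -4 + (1 + U)/2 = -4 + (1/2 + U/2) = -7/2 + U/2)
C(a) = -1/25
v = 22931/6725 (v = -1/25 + 928/269 = 22931/6725 ≈ 3.4098)
v/(-511) + g(-31, -66)/((-35*19)) = (22931/6725)/(-511) + (-28 - 1*(-66))/((-35*19)) = (22931/6725)*(-1/511) + (-28 + 66)/(-665) = -22931/3436475 + 38*(-1/665) = -22931/3436475 - 2/35 = -219301/3436475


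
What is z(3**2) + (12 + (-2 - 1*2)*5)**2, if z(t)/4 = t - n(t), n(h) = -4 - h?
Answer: 152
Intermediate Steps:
z(t) = 16 + 8*t (z(t) = 4*(t - (-4 - t)) = 4*(t + (4 + t)) = 4*(4 + 2*t) = 16 + 8*t)
z(3**2) + (12 + (-2 - 1*2)*5)**2 = (16 + 8*3**2) + (12 + (-2 - 1*2)*5)**2 = (16 + 8*9) + (12 + (-2 - 2)*5)**2 = (16 + 72) + (12 - 4*5)**2 = 88 + (12 - 20)**2 = 88 + (-8)**2 = 88 + 64 = 152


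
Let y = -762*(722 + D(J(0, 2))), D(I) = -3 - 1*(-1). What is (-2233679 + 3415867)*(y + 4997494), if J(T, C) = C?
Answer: 5259381812552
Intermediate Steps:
D(I) = -2 (D(I) = -3 + 1 = -2)
y = -548640 (y = -762*(722 - 2) = -762*720 = -548640)
(-2233679 + 3415867)*(y + 4997494) = (-2233679 + 3415867)*(-548640 + 4997494) = 1182188*4448854 = 5259381812552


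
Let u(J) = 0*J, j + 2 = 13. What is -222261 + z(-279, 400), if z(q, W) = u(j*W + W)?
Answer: -222261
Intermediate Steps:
j = 11 (j = -2 + 13 = 11)
u(J) = 0
z(q, W) = 0
-222261 + z(-279, 400) = -222261 + 0 = -222261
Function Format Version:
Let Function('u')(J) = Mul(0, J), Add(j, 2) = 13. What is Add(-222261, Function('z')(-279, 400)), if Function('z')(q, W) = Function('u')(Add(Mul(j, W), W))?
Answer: -222261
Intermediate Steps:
j = 11 (j = Add(-2, 13) = 11)
Function('u')(J) = 0
Function('z')(q, W) = 0
Add(-222261, Function('z')(-279, 400)) = Add(-222261, 0) = -222261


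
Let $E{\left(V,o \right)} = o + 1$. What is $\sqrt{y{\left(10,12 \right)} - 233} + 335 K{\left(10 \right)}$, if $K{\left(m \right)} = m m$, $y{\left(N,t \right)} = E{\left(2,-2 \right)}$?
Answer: $33500 + 3 i \sqrt{26} \approx 33500.0 + 15.297 i$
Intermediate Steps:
$E{\left(V,o \right)} = 1 + o$
$y{\left(N,t \right)} = -1$ ($y{\left(N,t \right)} = 1 - 2 = -1$)
$K{\left(m \right)} = m^{2}$
$\sqrt{y{\left(10,12 \right)} - 233} + 335 K{\left(10 \right)} = \sqrt{-1 - 233} + 335 \cdot 10^{2} = \sqrt{-234} + 335 \cdot 100 = 3 i \sqrt{26} + 33500 = 33500 + 3 i \sqrt{26}$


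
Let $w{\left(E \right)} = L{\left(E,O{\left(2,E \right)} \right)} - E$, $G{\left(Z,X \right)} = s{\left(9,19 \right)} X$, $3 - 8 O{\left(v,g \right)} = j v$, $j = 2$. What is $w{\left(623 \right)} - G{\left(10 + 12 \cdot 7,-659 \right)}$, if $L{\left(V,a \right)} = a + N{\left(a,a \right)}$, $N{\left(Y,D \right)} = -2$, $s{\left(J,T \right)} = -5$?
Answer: $- \frac{31361}{8} \approx -3920.1$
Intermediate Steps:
$O{\left(v,g \right)} = \frac{3}{8} - \frac{v}{4}$ ($O{\left(v,g \right)} = \frac{3}{8} - \frac{2 v}{8} = \frac{3}{8} - \frac{v}{4}$)
$L{\left(V,a \right)} = -2 + a$ ($L{\left(V,a \right)} = a - 2 = -2 + a$)
$G{\left(Z,X \right)} = - 5 X$
$w{\left(E \right)} = - \frac{17}{8} - E$ ($w{\left(E \right)} = \left(-2 + \left(\frac{3}{8} - \frac{1}{2}\right)\right) - E = \left(-2 - \frac{1}{8}\right) - E = - \frac{17}{8} - E$)
$w{\left(623 \right)} - G{\left(10 + 12 \cdot 7,-659 \right)} = \left(- \frac{17}{8} - 623\right) - \left(-5\right) \left(-659\right) = \left(- \frac{17}{8} - 623\right) - 3295 = - \frac{5001}{8} - 3295 = - \frac{31361}{8}$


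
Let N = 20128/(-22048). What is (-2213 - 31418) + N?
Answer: -23172388/689 ≈ -33632.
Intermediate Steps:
N = -629/689 (N = 20128*(-1/22048) = -629/689 ≈ -0.91292)
(-2213 - 31418) + N = (-2213 - 31418) - 629/689 = -33631 - 629/689 = -23172388/689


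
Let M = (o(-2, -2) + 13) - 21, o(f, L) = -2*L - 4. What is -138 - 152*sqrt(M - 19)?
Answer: -138 - 456*I*sqrt(3) ≈ -138.0 - 789.82*I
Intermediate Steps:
o(f, L) = -4 - 2*L
M = -8 (M = ((-4 - 2*(-2)) + 13) - 21 = ((-4 + 4) + 13) - 21 = (0 + 13) - 21 = 13 - 21 = -8)
-138 - 152*sqrt(M - 19) = -138 - 152*sqrt(-8 - 19) = -138 - 456*I*sqrt(3)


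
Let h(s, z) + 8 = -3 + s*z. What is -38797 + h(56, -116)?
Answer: -45304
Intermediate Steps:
h(s, z) = -11 + s*z (h(s, z) = -8 + (-3 + s*z) = -11 + s*z)
-38797 + h(56, -116) = -38797 + (-11 + 56*(-116)) = -38797 + (-11 - 6496) = -38797 - 6507 = -45304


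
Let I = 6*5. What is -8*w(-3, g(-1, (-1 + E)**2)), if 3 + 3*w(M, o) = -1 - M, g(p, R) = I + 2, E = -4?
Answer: 8/3 ≈ 2.6667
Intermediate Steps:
I = 30
g(p, R) = 32 (g(p, R) = 30 + 2 = 32)
w(M, o) = -4/3 - M/3 (w(M, o) = -1 + (-1 - M)/3 = -1 + (-1/3 - M/3) = -4/3 - M/3)
-8*w(-3, g(-1, (-1 + E)**2)) = -8*(-4/3 - 1/3*(-3)) = -8*(-4/3 + 1) = -8*(-1/3) = 8/3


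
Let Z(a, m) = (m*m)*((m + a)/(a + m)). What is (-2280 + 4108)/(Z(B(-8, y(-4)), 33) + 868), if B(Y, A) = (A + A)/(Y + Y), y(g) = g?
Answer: 1828/1957 ≈ 0.93408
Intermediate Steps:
B(Y, A) = A/Y (B(Y, A) = (2*A)/((2*Y)) = (2*A)*(1/(2*Y)) = A/Y)
Z(a, m) = m² (Z(a, m) = m²*((a + m)/(a + m)) = m²*1 = m²)
(-2280 + 4108)/(Z(B(-8, y(-4)), 33) + 868) = (-2280 + 4108)/(33² + 868) = 1828/(1089 + 868) = 1828/1957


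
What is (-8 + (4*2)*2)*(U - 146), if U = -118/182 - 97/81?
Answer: -8718176/7371 ≈ -1182.8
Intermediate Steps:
U = -13606/7371 (U = -118*1/182 - 97*1/81 = -59/91 - 97/81 = -13606/7371 ≈ -1.8459)
(-8 + (4*2)*2)*(U - 146) = (-8 + (4*2)*2)*(-13606/7371 - 146) = (-8 + 8*2)*(-1089772/7371) = (-8 + 16)*(-1089772/7371) = 8*(-1089772/7371) = -8718176/7371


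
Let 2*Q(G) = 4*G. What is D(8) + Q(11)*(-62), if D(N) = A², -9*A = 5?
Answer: -110459/81 ≈ -1363.7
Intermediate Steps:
A = -5/9 (A = -⅑*5 = -5/9 ≈ -0.55556)
Q(G) = 2*G (Q(G) = (4*G)/2 = 2*G)
D(N) = 25/81 (D(N) = (-5/9)² = 25/81)
D(8) + Q(11)*(-62) = 25/81 + (2*11)*(-62) = 25/81 + 22*(-62) = 25/81 - 1364 = -110459/81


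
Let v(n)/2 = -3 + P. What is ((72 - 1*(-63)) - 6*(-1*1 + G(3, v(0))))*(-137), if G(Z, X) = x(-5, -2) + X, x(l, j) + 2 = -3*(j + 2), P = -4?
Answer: -32469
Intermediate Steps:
x(l, j) = -8 - 3*j (x(l, j) = -2 - 3*(j + 2) = -2 - 3*(2 + j) = -2 + (-6 - 3*j) = -8 - 3*j)
v(n) = -14 (v(n) = 2*(-3 - 4) = 2*(-7) = -14)
G(Z, X) = -2 + X (G(Z, X) = (-8 - 3*(-2)) + X = (-8 + 6) + X = -2 + X)
((72 - 1*(-63)) - 6*(-1*1 + G(3, v(0))))*(-137) = ((72 - 1*(-63)) - 6*(-1*1 + (-2 - 14)))*(-137) = ((72 + 63) - 6*(-1 - 16))*(-137) = (135 - 6*(-17))*(-137) = (135 + 102)*(-137) = 237*(-137) = -32469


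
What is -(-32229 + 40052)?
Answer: -7823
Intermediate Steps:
-(-32229 + 40052) = -1*7823 = -7823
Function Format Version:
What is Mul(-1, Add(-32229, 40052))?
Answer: -7823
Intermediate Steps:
Mul(-1, Add(-32229, 40052)) = Mul(-1, 7823) = -7823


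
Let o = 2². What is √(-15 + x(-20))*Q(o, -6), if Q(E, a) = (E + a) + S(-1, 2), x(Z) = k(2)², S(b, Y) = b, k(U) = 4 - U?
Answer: -3*I*√11 ≈ -9.9499*I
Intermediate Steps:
o = 4
x(Z) = 4 (x(Z) = (4 - 1*2)² = (4 - 2)² = 2² = 4)
Q(E, a) = -1 + E + a (Q(E, a) = (E + a) - 1 = -1 + E + a)
√(-15 + x(-20))*Q(o, -6) = √(-15 + 4)*(-1 + 4 - 6) = √(-11)*(-3) = (I*√11)*(-3) = -3*I*√11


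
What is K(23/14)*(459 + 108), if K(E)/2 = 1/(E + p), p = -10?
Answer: -1764/13 ≈ -135.69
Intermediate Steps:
K(E) = 2/(-10 + E) (K(E) = 2/(E - 10) = 2/(-10 + E))
K(23/14)*(459 + 108) = (2/(-10 + 23/14))*(459 + 108) = (2/(-10 + 23*(1/14)))*567 = (2/(-10 + 23/14))*567 = (2/(-117/14))*567 = (2*(-14/117))*567 = -28/117*567 = -1764/13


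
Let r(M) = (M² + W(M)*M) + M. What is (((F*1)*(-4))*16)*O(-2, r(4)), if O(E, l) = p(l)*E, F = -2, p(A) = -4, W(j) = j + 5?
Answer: 1024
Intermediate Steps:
W(j) = 5 + j
r(M) = M + M² + M*(5 + M) (r(M) = (M² + (5 + M)*M) + M = (M² + M*(5 + M)) + M = M + M² + M*(5 + M))
O(E, l) = -4*E
(((F*1)*(-4))*16)*O(-2, r(4)) = ((-2*1*(-4))*16)*(-4*(-2)) = (-2*(-4)*16)*8 = (8*16)*8 = 128*8 = 1024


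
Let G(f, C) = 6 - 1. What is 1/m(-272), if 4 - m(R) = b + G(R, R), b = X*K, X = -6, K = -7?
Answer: -1/43 ≈ -0.023256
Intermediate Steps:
G(f, C) = 5
b = 42 (b = -6*(-7) = 42)
m(R) = -43 (m(R) = 4 - (42 + 5) = 4 - 1*47 = 4 - 47 = -43)
1/m(-272) = 1/(-43) = -1/43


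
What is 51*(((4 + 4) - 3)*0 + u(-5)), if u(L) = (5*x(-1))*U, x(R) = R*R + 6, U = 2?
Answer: 3570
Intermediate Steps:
x(R) = 6 + R² (x(R) = R² + 6 = 6 + R²)
u(L) = 70 (u(L) = (5*(6 + (-1)²))*2 = (5*(6 + 1))*2 = (5*7)*2 = 35*2 = 70)
51*(((4 + 4) - 3)*0 + u(-5)) = 51*(((4 + 4) - 3)*0 + 70) = 51*((8 - 3)*0 + 70) = 51*(5*0 + 70) = 51*(0 + 70) = 51*70 = 3570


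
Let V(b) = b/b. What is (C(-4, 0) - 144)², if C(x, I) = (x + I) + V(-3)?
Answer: 21609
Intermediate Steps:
V(b) = 1
C(x, I) = 1 + I + x (C(x, I) = (x + I) + 1 = (I + x) + 1 = 1 + I + x)
(C(-4, 0) - 144)² = ((1 + 0 - 4) - 144)² = (-3 - 144)² = (-147)² = 21609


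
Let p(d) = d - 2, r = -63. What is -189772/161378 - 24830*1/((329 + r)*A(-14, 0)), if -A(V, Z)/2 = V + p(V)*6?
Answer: -15420891/9636572 ≈ -1.6002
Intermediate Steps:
p(d) = -2 + d
A(V, Z) = 24 - 14*V (A(V, Z) = -2*(V + (-2 + V)*6) = -2*(V + (-12 + 6*V)) = -2*(-12 + 7*V) = 24 - 14*V)
-189772/161378 - 24830*1/((329 + r)*A(-14, 0)) = -189772/161378 - 24830*1/((24 - 14*(-14))*(329 - 63)) = -189772*1/161378 - 24830*1/(266*(24 + 196)) = -94886/80689 - 24830/(266*220) = -94886/80689 - 24830/58520 = -94886/80689 - 24830*1/58520 = -94886/80689 - 2483/5852 = -15420891/9636572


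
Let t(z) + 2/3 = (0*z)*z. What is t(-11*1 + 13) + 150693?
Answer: 452077/3 ≈ 1.5069e+5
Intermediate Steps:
t(z) = -⅔ (t(z) = -⅔ + (0*z)*z = -⅔ + 0*z = -⅔ + 0 = -⅔)
t(-11*1 + 13) + 150693 = -⅔ + 150693 = 452077/3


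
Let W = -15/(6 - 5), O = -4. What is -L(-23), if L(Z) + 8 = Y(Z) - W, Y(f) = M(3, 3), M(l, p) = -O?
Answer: -11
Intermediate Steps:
M(l, p) = 4 (M(l, p) = -1*(-4) = 4)
Y(f) = 4
W = -15 (W = -15/1 = -15*1 = -15)
L(Z) = 11 (L(Z) = -8 + (4 - 1*(-15)) = -8 + (4 + 15) = -8 + 19 = 11)
-L(-23) = -1*11 = -11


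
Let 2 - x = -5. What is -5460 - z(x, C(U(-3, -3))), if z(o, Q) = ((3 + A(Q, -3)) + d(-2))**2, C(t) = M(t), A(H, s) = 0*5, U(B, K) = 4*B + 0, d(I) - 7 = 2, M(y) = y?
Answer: -5604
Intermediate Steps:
x = 7 (x = 2 - 1*(-5) = 2 + 5 = 7)
d(I) = 9 (d(I) = 7 + 2 = 9)
U(B, K) = 4*B
A(H, s) = 0
C(t) = t
z(o, Q) = 144 (z(o, Q) = ((3 + 0) + 9)**2 = (3 + 9)**2 = 12**2 = 144)
-5460 - z(x, C(U(-3, -3))) = -5460 - 1*144 = -5460 - 144 = -5604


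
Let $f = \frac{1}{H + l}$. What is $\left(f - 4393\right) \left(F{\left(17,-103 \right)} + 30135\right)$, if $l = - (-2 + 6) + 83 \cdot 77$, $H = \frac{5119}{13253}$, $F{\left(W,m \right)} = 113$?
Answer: $- \frac{296013578211452}{2227685} \approx -1.3288 \cdot 10^{8}$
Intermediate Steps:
$H = \frac{5119}{13253}$ ($H = 5119 \cdot \frac{1}{13253} = \frac{5119}{13253} \approx 0.38625$)
$l = 6387$ ($l = \left(-1\right) 4 + 6391 = -4 + 6391 = 6387$)
$f = \frac{13253}{84652030}$ ($f = \frac{1}{\frac{5119}{13253} + 6387} = \frac{1}{\frac{84652030}{13253}} = \frac{13253}{84652030} \approx 0.00015656$)
$\left(f - 4393\right) \left(F{\left(17,-103 \right)} + 30135\right) = \left(\frac{13253}{84652030} - 4393\right) \left(113 + 30135\right) = \left(- \frac{371876354537}{84652030}\right) 30248 = - \frac{296013578211452}{2227685}$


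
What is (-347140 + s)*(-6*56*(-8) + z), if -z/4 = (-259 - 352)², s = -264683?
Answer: 911980916508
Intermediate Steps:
z = -1493284 (z = -4*(-259 - 352)² = -4*(-611)² = -4*373321 = -1493284)
(-347140 + s)*(-6*56*(-8) + z) = (-347140 - 264683)*(-6*56*(-8) - 1493284) = -611823*(-336*(-8) - 1493284) = -611823*(2688 - 1493284) = -611823*(-1490596) = 911980916508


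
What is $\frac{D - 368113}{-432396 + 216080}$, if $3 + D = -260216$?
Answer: $\frac{157083}{54079} \approx 2.9047$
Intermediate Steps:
$D = -260219$ ($D = -3 - 260216 = -260219$)
$\frac{D - 368113}{-432396 + 216080} = \frac{-260219 - 368113}{-432396 + 216080} = - \frac{628332}{-216316} = \left(-628332\right) \left(- \frac{1}{216316}\right) = \frac{157083}{54079}$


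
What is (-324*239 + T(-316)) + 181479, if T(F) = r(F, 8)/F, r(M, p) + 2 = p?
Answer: 16438791/158 ≈ 1.0404e+5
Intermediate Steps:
r(M, p) = -2 + p
T(F) = 6/F (T(F) = (-2 + 8)/F = 6/F)
(-324*239 + T(-316)) + 181479 = (-324*239 + 6/(-316)) + 181479 = (-77436 + 6*(-1/316)) + 181479 = (-77436 - 3/158) + 181479 = -12234891/158 + 181479 = 16438791/158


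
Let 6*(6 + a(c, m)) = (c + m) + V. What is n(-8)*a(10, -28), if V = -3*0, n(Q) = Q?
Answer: 72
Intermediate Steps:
V = 0
a(c, m) = -6 + c/6 + m/6 (a(c, m) = -6 + ((c + m) + 0)/6 = -6 + (c + m)/6 = -6 + (c/6 + m/6) = -6 + c/6 + m/6)
n(-8)*a(10, -28) = -8*(-6 + (⅙)*10 + (⅙)*(-28)) = -8*(-6 + 5/3 - 14/3) = -8*(-9) = 72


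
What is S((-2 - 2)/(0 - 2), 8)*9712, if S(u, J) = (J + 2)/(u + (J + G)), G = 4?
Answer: 48560/7 ≈ 6937.1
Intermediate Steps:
S(u, J) = (2 + J)/(4 + J + u) (S(u, J) = (J + 2)/(u + (J + 4)) = (2 + J)/(u + (4 + J)) = (2 + J)/(4 + J + u))
S((-2 - 2)/(0 - 2), 8)*9712 = ((2 + 8)/(4 + 8 + (-2 - 2)/(0 - 2)))*9712 = (10/(4 + 8 - 4/(-2)))*9712 = (10/(4 + 8 - 4*(-1/2)))*9712 = (10/(4 + 8 + 2))*9712 = (10/14)*9712 = ((1/14)*10)*9712 = (5/7)*9712 = 48560/7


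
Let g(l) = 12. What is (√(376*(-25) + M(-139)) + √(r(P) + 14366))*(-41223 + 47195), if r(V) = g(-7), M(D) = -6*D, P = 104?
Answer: 5972*√14378 + 5972*I*√8566 ≈ 7.1609e+5 + 5.5273e+5*I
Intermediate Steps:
r(V) = 12
(√(376*(-25) + M(-139)) + √(r(P) + 14366))*(-41223 + 47195) = (√(376*(-25) - 6*(-139)) + √(12 + 14366))*(-41223 + 47195) = (√(-9400 + 834) + √14378)*5972 = (√(-8566) + √14378)*5972 = (I*√8566 + √14378)*5972 = (√14378 + I*√8566)*5972 = 5972*√14378 + 5972*I*√8566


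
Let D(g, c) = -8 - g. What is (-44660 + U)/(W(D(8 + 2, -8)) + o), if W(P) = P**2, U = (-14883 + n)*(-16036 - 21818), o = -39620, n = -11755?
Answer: -63019387/2456 ≈ -25659.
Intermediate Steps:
U = 1008354852 (U = (-14883 - 11755)*(-16036 - 21818) = -26638*(-37854) = 1008354852)
(-44660 + U)/(W(D(8 + 2, -8)) + o) = (-44660 + 1008354852)/((-8 - (8 + 2))**2 - 39620) = 1008310192/((-8 - 1*10)**2 - 39620) = 1008310192/((-8 - 10)**2 - 39620) = 1008310192/((-18)**2 - 39620) = 1008310192/(324 - 39620) = 1008310192/(-39296) = 1008310192*(-1/39296) = -63019387/2456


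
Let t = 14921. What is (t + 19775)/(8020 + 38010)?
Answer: 17348/23015 ≈ 0.75377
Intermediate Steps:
(t + 19775)/(8020 + 38010) = (14921 + 19775)/(8020 + 38010) = 34696/46030 = 34696*(1/46030) = 17348/23015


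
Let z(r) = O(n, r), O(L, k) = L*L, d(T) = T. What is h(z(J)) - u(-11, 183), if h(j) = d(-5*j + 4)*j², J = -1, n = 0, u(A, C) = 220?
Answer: -220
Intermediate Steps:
O(L, k) = L²
z(r) = 0 (z(r) = 0² = 0)
h(j) = j²*(4 - 5*j) (h(j) = (-5*j + 4)*j² = (4 - 5*j)*j² = j²*(4 - 5*j))
h(z(J)) - u(-11, 183) = 0²*(4 - 5*0) - 1*220 = 0*(4 + 0) - 220 = 0*4 - 220 = 0 - 220 = -220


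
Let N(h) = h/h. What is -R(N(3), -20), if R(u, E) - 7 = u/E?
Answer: -139/20 ≈ -6.9500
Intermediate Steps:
N(h) = 1
R(u, E) = 7 + u/E
-R(N(3), -20) = -(7 + 1/(-20)) = -(7 + 1*(-1/20)) = -(7 - 1/20) = -1*139/20 = -139/20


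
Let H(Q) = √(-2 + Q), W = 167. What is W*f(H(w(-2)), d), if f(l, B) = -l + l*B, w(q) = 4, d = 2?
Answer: 167*√2 ≈ 236.17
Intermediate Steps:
f(l, B) = -l + B*l
W*f(H(w(-2)), d) = 167*(√(-2 + 4)*(-1 + 2)) = 167*(√2*1) = 167*√2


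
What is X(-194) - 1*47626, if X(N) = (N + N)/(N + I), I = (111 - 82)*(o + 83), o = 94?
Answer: -235225202/4939 ≈ -47626.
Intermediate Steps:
I = 5133 (I = (111 - 82)*(94 + 83) = 29*177 = 5133)
X(N) = 2*N/(5133 + N) (X(N) = (N + N)/(N + 5133) = (2*N)/(5133 + N) = 2*N/(5133 + N))
X(-194) - 1*47626 = 2*(-194)/(5133 - 194) - 1*47626 = 2*(-194)/4939 - 47626 = 2*(-194)*(1/4939) - 47626 = -388/4939 - 47626 = -235225202/4939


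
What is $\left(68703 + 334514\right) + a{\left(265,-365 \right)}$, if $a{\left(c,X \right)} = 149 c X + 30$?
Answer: $-14008778$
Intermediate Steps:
$a{\left(c,X \right)} = 30 + 149 X c$ ($a{\left(c,X \right)} = 149 X c + 30 = 30 + 149 X c$)
$\left(68703 + 334514\right) + a{\left(265,-365 \right)} = \left(68703 + 334514\right) + \left(30 + 149 \left(-365\right) 265\right) = 403217 + \left(30 - 14412025\right) = 403217 - 14411995 = -14008778$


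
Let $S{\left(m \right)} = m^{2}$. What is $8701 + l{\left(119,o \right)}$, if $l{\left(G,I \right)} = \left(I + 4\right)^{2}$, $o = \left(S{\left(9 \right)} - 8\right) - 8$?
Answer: $13462$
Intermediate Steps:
$o = 65$ ($o = \left(9^{2} - 8\right) - 8 = \left(81 - 8\right) - 8 = 73 - 8 = 65$)
$l{\left(G,I \right)} = \left(4 + I\right)^{2}$
$8701 + l{\left(119,o \right)} = 8701 + \left(4 + 65\right)^{2} = 8701 + 69^{2} = 8701 + 4761 = 13462$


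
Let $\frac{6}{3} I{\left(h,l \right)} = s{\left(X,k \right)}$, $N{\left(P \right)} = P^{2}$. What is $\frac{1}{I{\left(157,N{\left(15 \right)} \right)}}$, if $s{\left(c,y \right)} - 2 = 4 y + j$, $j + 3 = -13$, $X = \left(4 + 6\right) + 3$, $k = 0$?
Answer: $- \frac{1}{7} \approx -0.14286$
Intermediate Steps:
$X = 13$ ($X = 10 + 3 = 13$)
$j = -16$ ($j = -3 - 13 = -16$)
$s{\left(c,y \right)} = -14 + 4 y$ ($s{\left(c,y \right)} = 2 + \left(4 y - 16\right) = 2 + \left(-16 + 4 y\right) = -14 + 4 y$)
$I{\left(h,l \right)} = -7$ ($I{\left(h,l \right)} = \frac{-14 + 4 \cdot 0}{2} = \frac{-14 + 0}{2} = \frac{1}{2} \left(-14\right) = -7$)
$\frac{1}{I{\left(157,N{\left(15 \right)} \right)}} = \frac{1}{-7} = - \frac{1}{7}$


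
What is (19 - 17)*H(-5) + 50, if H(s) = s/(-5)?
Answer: 52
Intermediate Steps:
H(s) = -s/5 (H(s) = s*(-⅕) = -s/5)
(19 - 17)*H(-5) + 50 = (19 - 17)*(-⅕*(-5)) + 50 = 2*1 + 50 = 2 + 50 = 52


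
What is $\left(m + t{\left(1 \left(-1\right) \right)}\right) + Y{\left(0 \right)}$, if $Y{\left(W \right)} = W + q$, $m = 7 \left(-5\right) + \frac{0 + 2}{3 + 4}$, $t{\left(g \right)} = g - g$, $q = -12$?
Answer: $- \frac{327}{7} \approx -46.714$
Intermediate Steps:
$t{\left(g \right)} = 0$
$m = - \frac{243}{7}$ ($m = -35 + \frac{2}{7} = - \frac{243}{7} \approx -34.714$)
$Y{\left(W \right)} = -12 + W$ ($Y{\left(W \right)} = W - 12 = -12 + W$)
$\left(m + t{\left(1 \left(-1\right) \right)}\right) + Y{\left(0 \right)} = \left(- \frac{243}{7} + 0\right) + \left(-12 + 0\right) = - \frac{243}{7} - 12 = - \frac{327}{7}$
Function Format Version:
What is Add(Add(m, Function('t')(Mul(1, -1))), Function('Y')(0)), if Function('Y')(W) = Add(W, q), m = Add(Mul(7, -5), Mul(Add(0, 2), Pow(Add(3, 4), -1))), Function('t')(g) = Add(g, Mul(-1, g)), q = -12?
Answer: Rational(-327, 7) ≈ -46.714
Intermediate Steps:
Function('t')(g) = 0
m = Rational(-243, 7) (m = Add(-35, Mul(2, Pow(7, -1))) = Add(-35, Mul(2, Rational(1, 7))) = Add(-35, Rational(2, 7)) = Rational(-243, 7) ≈ -34.714)
Function('Y')(W) = Add(-12, W) (Function('Y')(W) = Add(W, -12) = Add(-12, W))
Add(Add(m, Function('t')(Mul(1, -1))), Function('Y')(0)) = Add(Add(Rational(-243, 7), 0), Add(-12, 0)) = Add(Rational(-243, 7), -12) = Rational(-327, 7)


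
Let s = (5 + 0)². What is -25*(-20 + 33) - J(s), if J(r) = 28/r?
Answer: -8153/25 ≈ -326.12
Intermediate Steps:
s = 25 (s = 5² = 25)
-25*(-20 + 33) - J(s) = -25*(-20 + 33) - 28/25 = -25*13 - 28/25 = -325 - 1*28/25 = -325 - 28/25 = -8153/25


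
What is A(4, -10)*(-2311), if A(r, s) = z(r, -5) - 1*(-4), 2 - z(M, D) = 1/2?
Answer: -25421/2 ≈ -12711.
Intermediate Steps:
z(M, D) = 3/2 (z(M, D) = 2 - 1/2 = 3/2)
A(r, s) = 11/2 (A(r, s) = 3/2 - 1*(-4) = 3/2 + 4 = 11/2)
A(4, -10)*(-2311) = (11/2)*(-2311) = -25421/2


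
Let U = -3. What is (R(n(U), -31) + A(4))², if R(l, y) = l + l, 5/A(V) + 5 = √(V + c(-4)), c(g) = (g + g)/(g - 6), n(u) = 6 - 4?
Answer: 80841/10201 - 5580*√30/10201 ≈ 4.9287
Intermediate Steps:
n(u) = 2
c(g) = 2*g/(-6 + g) (c(g) = (2*g)/(-6 + g) = 2*g/(-6 + g))
A(V) = 5/(-5 + √(⅘ + V)) (A(V) = 5/(-5 + √(V + 2*(-4)/(-6 - 4))) = 5/(-5 + √(V + 2*(-4)/(-10))) = 5/(-5 + √(V + 2*(-4)*(-⅒))) = 5/(-5 + √(V + ⅘)) = 5/(-5 + √(⅘ + V)))
R(l, y) = 2*l
(R(n(U), -31) + A(4))² = (2*2 + 25/(-25 + √5*√(4 + 5*4)))² = (4 + 25/(-25 + √5*√(4 + 20)))² = (4 + 25/(-25 + √5*√24))² = (4 + 25/(-25 + √5*(2*√6)))² = (4 + 25/(-25 + 2*√30))²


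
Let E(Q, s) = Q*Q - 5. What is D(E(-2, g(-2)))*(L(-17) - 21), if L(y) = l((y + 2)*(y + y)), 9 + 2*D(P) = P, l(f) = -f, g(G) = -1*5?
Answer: 2655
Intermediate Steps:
g(G) = -5
E(Q, s) = -5 + Q² (E(Q, s) = Q² - 5 = -5 + Q²)
D(P) = -9/2 + P/2
L(y) = -2*y*(2 + y) (L(y) = -(y + 2)*(y + y) = -(2 + y)*2*y = -2*y*(2 + y))
D(E(-2, g(-2)))*(L(-17) - 21) = (-9/2 + (-5 + (-2)²)/2)*(-2*(-17)*(2 - 17) - 21) = (-9/2 + (-5 + 4)/2)*(-2*(-17)*(-15) - 21) = (-9/2 + (½)*(-1))*(-510 - 21) = (-9/2 - ½)*(-531) = -5*(-531) = 2655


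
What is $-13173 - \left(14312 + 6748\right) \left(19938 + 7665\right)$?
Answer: $-581332353$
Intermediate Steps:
$-13173 - \left(14312 + 6748\right) \left(19938 + 7665\right) = -13173 - 21060 \cdot 27603 = -13173 - 581319180 = -581332353$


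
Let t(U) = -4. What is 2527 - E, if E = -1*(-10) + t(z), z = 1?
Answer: 2521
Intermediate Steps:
E = 6 (E = -1*(-10) - 4 = 10 - 4 = 6)
2527 - E = 2527 - 1*6 = 2527 - 6 = 2521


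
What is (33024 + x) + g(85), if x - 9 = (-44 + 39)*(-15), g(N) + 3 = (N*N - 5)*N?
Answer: 646805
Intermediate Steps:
g(N) = -3 + N*(-5 + N²) (g(N) = -3 + (N*N - 5)*N = -3 + (N² - 5)*N = -3 + (-5 + N²)*N = -3 + N*(-5 + N²))
x = 84 (x = 9 + (-44 + 39)*(-15) = 9 - 5*(-15) = 9 + 75 = 84)
(33024 + x) + g(85) = (33024 + 84) + (-3 + 85³ - 5*85) = 33108 + (-3 + 614125 - 425) = 33108 + 613697 = 646805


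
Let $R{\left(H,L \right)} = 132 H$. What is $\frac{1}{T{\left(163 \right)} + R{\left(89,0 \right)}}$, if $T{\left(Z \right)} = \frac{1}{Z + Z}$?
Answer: $\frac{326}{3829849} \approx 8.5121 \cdot 10^{-5}$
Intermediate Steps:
$T{\left(Z \right)} = \frac{1}{2 Z}$
$\frac{1}{T{\left(163 \right)} + R{\left(89,0 \right)}} = \frac{1}{\frac{1}{2 \cdot 163} + 132 \cdot 89} = \frac{1}{\frac{1}{2} \cdot \frac{1}{163} + 11748} = \frac{1}{\frac{1}{326} + 11748} = \frac{1}{\frac{3829849}{326}} = \frac{326}{3829849}$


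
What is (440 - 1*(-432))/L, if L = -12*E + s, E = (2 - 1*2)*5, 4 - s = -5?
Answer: 872/9 ≈ 96.889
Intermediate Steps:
s = 9 (s = 4 - 1*(-5) = 4 + 5 = 9)
E = 0 (E = (2 - 2)*5 = 0*5 = 0)
L = 9 (L = -12*0 + 9 = 0 + 9 = 9)
(440 - 1*(-432))/L = (440 - 1*(-432))/9 = (440 + 432)*(1/9) = 872*(1/9) = 872/9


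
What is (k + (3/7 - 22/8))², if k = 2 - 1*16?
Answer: 208849/784 ≈ 266.39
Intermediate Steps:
k = -14 (k = 2 - 16 = -14)
(k + (3/7 - 22/8))² = (-14 + (3/7 - 22/8))² = (-14 + (3*(⅐) - 22*⅛))² = (-14 + (3/7 - 11/4))² = (-14 - 65/28)² = (-457/28)² = 208849/784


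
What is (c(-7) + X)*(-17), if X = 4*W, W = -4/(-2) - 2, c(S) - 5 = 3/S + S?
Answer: 289/7 ≈ 41.286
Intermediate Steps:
c(S) = 5 + S + 3/S (c(S) = 5 + (3/S + S) = 5 + (S + 3/S) = 5 + S + 3/S)
W = 0 (W = -1/2*(-4) - 2 = 2 - 2 = 0)
X = 0 (X = 4*0 = 0)
(c(-7) + X)*(-17) = ((5 - 7 + 3/(-7)) + 0)*(-17) = ((5 - 7 + 3*(-1/7)) + 0)*(-17) = ((5 - 7 - 3/7) + 0)*(-17) = (-17/7 + 0)*(-17) = -17/7*(-17) = 289/7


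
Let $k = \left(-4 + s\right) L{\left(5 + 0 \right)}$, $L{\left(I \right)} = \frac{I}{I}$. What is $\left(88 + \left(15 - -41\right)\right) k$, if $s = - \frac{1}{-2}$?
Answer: $-504$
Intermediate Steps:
$L{\left(I \right)} = 1$
$s = \frac{1}{2}$ ($s = \left(-1\right) \left(- \frac{1}{2}\right) = \frac{1}{2} \approx 0.5$)
$k = - \frac{7}{2}$ ($k = \left(-4 + \frac{1}{2}\right) 1 = \left(- \frac{7}{2}\right) 1 = - \frac{7}{2} \approx -3.5$)
$\left(88 + \left(15 - -41\right)\right) k = \left(88 + \left(15 - -41\right)\right) \left(- \frac{7}{2}\right) = \left(88 + \left(15 + 41\right)\right) \left(- \frac{7}{2}\right) = \left(88 + 56\right) \left(- \frac{7}{2}\right) = 144 \left(- \frac{7}{2}\right) = -504$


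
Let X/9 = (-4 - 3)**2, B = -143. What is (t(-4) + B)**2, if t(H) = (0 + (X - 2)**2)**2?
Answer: 1379482383002060155204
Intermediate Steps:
X = 441 (X = 9*(-4 - 3)**2 = 9*(-7)**2 = 9*49 = 441)
t(H) = 37141383841 (t(H) = (0 + (441 - 2)**2)**2 = (0 + 439**2)**2 = (0 + 192721)**2 = 192721**2 = 37141383841)
(t(-4) + B)**2 = (37141383841 - 143)**2 = 37141383698**2 = 1379482383002060155204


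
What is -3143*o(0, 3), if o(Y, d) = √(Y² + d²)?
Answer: -9429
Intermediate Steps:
-3143*o(0, 3) = -3143*√(0² + 3²) = -3143*√(0 + 9) = -3143*√9 = -3143*3 = -9429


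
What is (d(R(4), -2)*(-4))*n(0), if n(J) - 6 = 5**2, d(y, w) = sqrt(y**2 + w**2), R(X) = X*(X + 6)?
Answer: -248*sqrt(401) ≈ -4966.2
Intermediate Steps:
R(X) = X*(6 + X)
d(y, w) = sqrt(w**2 + y**2)
n(J) = 31 (n(J) = 6 + 5**2 = 6 + 25 = 31)
(d(R(4), -2)*(-4))*n(0) = (sqrt((-2)**2 + (4*(6 + 4))**2)*(-4))*31 = (sqrt(4 + (4*10)**2)*(-4))*31 = (sqrt(4 + 40**2)*(-4))*31 = (sqrt(4 + 1600)*(-4))*31 = (sqrt(1604)*(-4))*31 = ((2*sqrt(401))*(-4))*31 = -8*sqrt(401)*31 = -248*sqrt(401)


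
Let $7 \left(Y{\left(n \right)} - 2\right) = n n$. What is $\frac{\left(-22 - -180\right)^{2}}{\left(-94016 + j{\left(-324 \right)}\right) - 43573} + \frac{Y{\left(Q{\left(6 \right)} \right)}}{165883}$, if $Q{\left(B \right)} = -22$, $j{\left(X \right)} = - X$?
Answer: $- \frac{28919364514}{159389509965} \approx -0.18144$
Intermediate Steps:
$Y{\left(n \right)} = 2 + \frac{n^{2}}{7}$ ($Y{\left(n \right)} = 2 + \frac{n n}{7} = 2 + \frac{n^{2}}{7}$)
$\frac{\left(-22 - -180\right)^{2}}{\left(-94016 + j{\left(-324 \right)}\right) - 43573} + \frac{Y{\left(Q{\left(6 \right)} \right)}}{165883} = \frac{\left(-22 - -180\right)^{2}}{\left(-94016 - -324\right) - 43573} + \frac{2 + \frac{\left(-22\right)^{2}}{7}}{165883} = \frac{\left(-22 + 180\right)^{2}}{\left(-94016 + 324\right) - 43573} + \left(2 + \frac{1}{7} \cdot 484\right) \frac{1}{165883} = \frac{158^{2}}{-93692 - 43573} + \left(2 + \frac{484}{7}\right) \frac{1}{165883} = \frac{24964}{-137265} + \frac{498}{7} \cdot \frac{1}{165883} = 24964 \left(- \frac{1}{137265}\right) + \frac{498}{1161181} = - \frac{24964}{137265} + \frac{498}{1161181} = - \frac{28919364514}{159389509965}$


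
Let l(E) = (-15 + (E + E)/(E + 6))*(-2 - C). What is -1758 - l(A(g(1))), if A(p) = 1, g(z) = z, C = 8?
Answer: -13336/7 ≈ -1905.1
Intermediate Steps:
l(E) = 150 - 20*E/(6 + E) (l(E) = (-15 + (E + E)/(E + 6))*(-2 - 1*8) = (-15 + (2*E)/(6 + E))*(-2 - 8) = (-15 + 2*E/(6 + E))*(-10) = 150 - 20*E/(6 + E))
-1758 - l(A(g(1))) = -1758 - 10*(90 + 13*1)/(6 + 1) = -1758 - 10*(90 + 13)/7 = -1758 - 10*103/7 = -1758 - 1*1030/7 = -1758 - 1030/7 = -13336/7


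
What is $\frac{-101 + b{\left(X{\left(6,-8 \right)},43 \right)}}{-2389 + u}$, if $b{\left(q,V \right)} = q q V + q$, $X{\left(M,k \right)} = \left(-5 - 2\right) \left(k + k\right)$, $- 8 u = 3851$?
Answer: $- \frac{4315224}{22963} \approx -187.92$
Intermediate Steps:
$u = - \frac{3851}{8}$ ($u = \left(- \frac{1}{8}\right) 3851 = - \frac{3851}{8} \approx -481.38$)
$X{\left(M,k \right)} = - 14 k$ ($X{\left(M,k \right)} = - 7 \cdot 2 k = - 14 k$)
$b{\left(q,V \right)} = q + V q^{2}$ ($b{\left(q,V \right)} = q^{2} V + q = V q^{2} + q = q + V q^{2}$)
$\frac{-101 + b{\left(X{\left(6,-8 \right)},43 \right)}}{-2389 + u} = \frac{-101 + \left(-14\right) \left(-8\right) \left(1 + 43 \left(\left(-14\right) \left(-8\right)\right)\right)}{-2389 - \frac{3851}{8}} = \frac{-101 + 112 \left(1 + 43 \cdot 112\right)}{- \frac{22963}{8}} = \left(-101 + 112 \left(1 + 4816\right)\right) \left(- \frac{8}{22963}\right) = \left(-101 + 112 \cdot 4817\right) \left(- \frac{8}{22963}\right) = \left(-101 + 539504\right) \left(- \frac{8}{22963}\right) = 539403 \left(- \frac{8}{22963}\right) = - \frac{4315224}{22963}$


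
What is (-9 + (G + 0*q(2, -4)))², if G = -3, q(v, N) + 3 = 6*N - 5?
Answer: 144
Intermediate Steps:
q(v, N) = -8 + 6*N (q(v, N) = -3 + (6*N - 5) = -3 + (-5 + 6*N) = -8 + 6*N)
(-9 + (G + 0*q(2, -4)))² = (-9 + (-3 + 0*(-8 + 6*(-4))))² = (-9 + (-3 + 0*(-8 - 24)))² = (-9 + (-3 + 0*(-32)))² = (-9 + (-3 + 0))² = (-9 - 3)² = (-12)² = 144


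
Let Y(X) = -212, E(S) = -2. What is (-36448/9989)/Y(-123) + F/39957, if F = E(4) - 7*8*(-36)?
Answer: 75280738/1113363951 ≈ 0.067616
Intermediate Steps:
F = 2014 (F = -2 - 7*8*(-36) = -2 - 56*(-36) = -2 + 2016 = 2014)
(-36448/9989)/Y(-123) + F/39957 = -36448/9989/(-212) + 2014/39957 = -36448*1/9989*(-1/212) + 2014*(1/39957) = -36448/9989*(-1/212) + 106/2103 = 9112/529417 + 106/2103 = 75280738/1113363951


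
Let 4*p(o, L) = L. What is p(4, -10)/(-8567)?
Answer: 5/17134 ≈ 0.00029182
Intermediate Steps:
p(o, L) = L/4
p(4, -10)/(-8567) = ((¼)*(-10))/(-8567) = -5/2*(-1/8567) = 5/17134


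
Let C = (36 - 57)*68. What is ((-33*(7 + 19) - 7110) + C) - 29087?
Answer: -38483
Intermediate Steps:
C = -1428 (C = -21*68 = -1428)
((-33*(7 + 19) - 7110) + C) - 29087 = ((-33*(7 + 19) - 7110) - 1428) - 29087 = ((-33*26 - 7110) - 1428) - 29087 = ((-858 - 7110) - 1428) - 29087 = (-7968 - 1428) - 29087 = -9396 - 29087 = -38483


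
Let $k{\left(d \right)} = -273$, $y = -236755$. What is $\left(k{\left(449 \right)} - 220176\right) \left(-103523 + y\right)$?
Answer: $75013944822$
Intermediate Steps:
$\left(k{\left(449 \right)} - 220176\right) \left(-103523 + y\right) = \left(-273 - 220176\right) \left(-103523 - 236755\right) = \left(-220449\right) \left(-340278\right) = 75013944822$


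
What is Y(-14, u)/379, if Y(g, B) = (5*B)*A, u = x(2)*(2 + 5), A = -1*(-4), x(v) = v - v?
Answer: 0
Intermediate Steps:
x(v) = 0
A = 4
u = 0 (u = 0*(2 + 5) = 0*7 = 0)
Y(g, B) = 20*B (Y(g, B) = (5*B)*4 = 20*B)
Y(-14, u)/379 = (20*0)/379 = 0*(1/379) = 0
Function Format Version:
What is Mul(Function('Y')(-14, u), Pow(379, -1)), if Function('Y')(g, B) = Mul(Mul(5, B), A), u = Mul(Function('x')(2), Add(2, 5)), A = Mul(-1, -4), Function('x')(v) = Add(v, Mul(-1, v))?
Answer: 0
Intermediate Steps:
Function('x')(v) = 0
A = 4
u = 0 (u = Mul(0, Add(2, 5)) = Mul(0, 7) = 0)
Function('Y')(g, B) = Mul(20, B) (Function('Y')(g, B) = Mul(Mul(5, B), 4) = Mul(20, B))
Mul(Function('Y')(-14, u), Pow(379, -1)) = Mul(Mul(20, 0), Pow(379, -1)) = Mul(0, Rational(1, 379)) = 0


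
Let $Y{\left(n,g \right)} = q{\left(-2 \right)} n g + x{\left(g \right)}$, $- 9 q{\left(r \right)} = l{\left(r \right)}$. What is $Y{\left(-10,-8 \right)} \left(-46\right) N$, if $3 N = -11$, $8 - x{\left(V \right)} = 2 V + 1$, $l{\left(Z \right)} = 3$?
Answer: $- \frac{5566}{9} \approx -618.44$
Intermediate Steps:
$x{\left(V \right)} = 7 - 2 V$ ($x{\left(V \right)} = 8 - \left(2 V + 1\right) = 8 - \left(1 + 2 V\right) = 7 - 2 V$)
$N = - \frac{11}{3}$ ($N = \frac{1}{3} \left(-11\right) = - \frac{11}{3} \approx -3.6667$)
$q{\left(r \right)} = - \frac{1}{3}$ ($q{\left(r \right)} = \left(- \frac{1}{9}\right) 3 = - \frac{1}{3}$)
$Y{\left(n,g \right)} = 7 - 2 g - \frac{g n}{3}$ ($Y{\left(n,g \right)} = - \frac{n}{3} g - \left(-7 + 2 g\right) = - \frac{g n}{3} - \left(-7 + 2 g\right) = 7 - 2 g - \frac{g n}{3}$)
$Y{\left(-10,-8 \right)} \left(-46\right) N = \left(7 - -16 - \left(- \frac{8}{3}\right) \left(-10\right)\right) \left(-46\right) \left(- \frac{11}{3}\right) = \left(7 + 16 - \frac{80}{3}\right) \left(-46\right) \left(- \frac{11}{3}\right) = \left(- \frac{11}{3}\right) \left(-46\right) \left(- \frac{11}{3}\right) = \frac{506}{3} \left(- \frac{11}{3}\right) = - \frac{5566}{9}$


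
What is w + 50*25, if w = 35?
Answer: 1285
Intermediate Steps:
w + 50*25 = 35 + 50*25 = 35 + 1250 = 1285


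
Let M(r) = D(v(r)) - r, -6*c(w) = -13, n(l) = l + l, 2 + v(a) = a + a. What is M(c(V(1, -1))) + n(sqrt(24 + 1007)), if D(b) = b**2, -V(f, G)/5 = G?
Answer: 59/18 + 2*sqrt(1031) ≈ 67.496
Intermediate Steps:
V(f, G) = -5*G
v(a) = -2 + 2*a (v(a) = -2 + (a + a) = -2 + 2*a)
n(l) = 2*l
c(w) = 13/6 (c(w) = -1/6*(-13) = 13/6)
M(r) = (-2 + 2*r)**2 - r
M(c(V(1, -1))) + n(sqrt(24 + 1007)) = (-1*13/6 + 4*(-1 + 13/6)**2) + 2*sqrt(24 + 1007) = (-13/6 + 4*(7/6)**2) + 2*sqrt(1031) = (-13/6 + 4*(49/36)) + 2*sqrt(1031) = (-13/6 + 49/9) + 2*sqrt(1031) = 59/18 + 2*sqrt(1031)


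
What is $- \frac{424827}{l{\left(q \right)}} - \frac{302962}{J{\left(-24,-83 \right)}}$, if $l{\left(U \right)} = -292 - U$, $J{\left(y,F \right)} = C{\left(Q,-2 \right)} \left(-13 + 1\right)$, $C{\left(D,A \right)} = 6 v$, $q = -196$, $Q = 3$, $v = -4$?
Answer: $\frac{971519}{288} \approx 3373.3$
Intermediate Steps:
$C{\left(D,A \right)} = -24$ ($C{\left(D,A \right)} = 6 \left(-4\right) = -24$)
$J{\left(y,F \right)} = 288$ ($J{\left(y,F \right)} = - 24 \left(-13 + 1\right) = \left(-24\right) \left(-12\right) = 288$)
$- \frac{424827}{l{\left(q \right)}} - \frac{302962}{J{\left(-24,-83 \right)}} = - \frac{424827}{-292 - -196} - \frac{302962}{288} = - \frac{424827}{-292 + 196} - \frac{151481}{144} = - \frac{424827}{-96} - \frac{151481}{144} = \left(-424827\right) \left(- \frac{1}{96}\right) - \frac{151481}{144} = \frac{141609}{32} - \frac{151481}{144} = \frac{971519}{288}$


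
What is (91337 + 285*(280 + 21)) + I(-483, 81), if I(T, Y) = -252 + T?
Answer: 176387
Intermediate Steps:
(91337 + 285*(280 + 21)) + I(-483, 81) = (91337 + 285*(280 + 21)) + (-252 - 483) = (91337 + 285*301) - 735 = (91337 + 85785) - 735 = 177122 - 735 = 176387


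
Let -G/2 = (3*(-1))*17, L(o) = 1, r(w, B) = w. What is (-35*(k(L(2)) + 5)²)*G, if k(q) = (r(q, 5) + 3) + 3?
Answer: -514080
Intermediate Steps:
k(q) = 6 + q (k(q) = (q + 3) + 3 = (3 + q) + 3 = 6 + q)
G = 102 (G = -2*3*(-1)*17 = -(-6)*17 = -2*(-51) = 102)
(-35*(k(L(2)) + 5)²)*G = -35*((6 + 1) + 5)²*102 = -35*(7 + 5)²*102 = -35*12²*102 = -35*144*102 = -5040*102 = -514080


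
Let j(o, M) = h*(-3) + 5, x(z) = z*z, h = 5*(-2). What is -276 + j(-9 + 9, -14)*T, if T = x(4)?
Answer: 284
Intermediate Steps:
h = -10
x(z) = z**2
j(o, M) = 35 (j(o, M) = -10*(-3) + 5 = 30 + 5 = 35)
T = 16 (T = 4**2 = 16)
-276 + j(-9 + 9, -14)*T = -276 + 35*16 = -276 + 560 = 284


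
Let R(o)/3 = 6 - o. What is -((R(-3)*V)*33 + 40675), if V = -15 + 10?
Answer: -36220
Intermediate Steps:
V = -5
R(o) = 18 - 3*o (R(o) = 3*(6 - o) = 18 - 3*o)
-((R(-3)*V)*33 + 40675) = -(((18 - 3*(-3))*(-5))*33 + 40675) = -(((18 + 9)*(-5))*33 + 40675) = -((27*(-5))*33 + 40675) = -(-135*33 + 40675) = -(-4455 + 40675) = -1*36220 = -36220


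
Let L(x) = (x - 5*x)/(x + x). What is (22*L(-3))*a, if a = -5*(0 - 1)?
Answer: -220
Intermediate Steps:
a = 5 (a = -5*(-1) = 5)
L(x) = -2 (L(x) = (-4*x)/((2*x)) = (-4*x)*(1/(2*x)) = -2)
(22*L(-3))*a = (22*(-2))*5 = -44*5 = -220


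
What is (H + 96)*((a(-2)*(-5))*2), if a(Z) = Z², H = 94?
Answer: -7600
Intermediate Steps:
(H + 96)*((a(-2)*(-5))*2) = (94 + 96)*(((-2)²*(-5))*2) = 190*((4*(-5))*2) = 190*(-20*2) = 190*(-40) = -7600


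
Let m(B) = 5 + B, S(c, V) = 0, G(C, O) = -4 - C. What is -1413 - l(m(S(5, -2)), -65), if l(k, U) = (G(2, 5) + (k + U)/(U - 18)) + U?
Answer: -111446/83 ≈ -1342.7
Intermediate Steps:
l(k, U) = -6 + U + (U + k)/(-18 + U) (l(k, U) = ((-4 - 1*2) + (k + U)/(U - 18)) + U = ((-4 - 2) + (U + k)/(-18 + U)) + U = (-6 + (U + k)/(-18 + U)) + U = -6 + U + (U + k)/(-18 + U))
-1413 - l(m(S(5, -2)), -65) = -1413 - (108 + (5 + 0) + (-65)² - 23*(-65))/(-18 - 65) = -1413 - (108 + 5 + 4225 + 1495)/(-83) = -1413 - (-1)*5833/83 = -1413 - 1*(-5833/83) = -1413 + 5833/83 = -111446/83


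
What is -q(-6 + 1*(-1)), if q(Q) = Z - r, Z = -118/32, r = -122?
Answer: -1893/16 ≈ -118.31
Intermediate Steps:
Z = -59/16 (Z = -118*1/32 = -59/16 ≈ -3.6875)
q(Q) = 1893/16 (q(Q) = -59/16 - 1*(-122) = -59/16 + 122 = 1893/16)
-q(-6 + 1*(-1)) = -1*1893/16 = -1893/16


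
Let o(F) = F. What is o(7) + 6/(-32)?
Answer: 109/16 ≈ 6.8125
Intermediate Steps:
o(7) + 6/(-32) = 7 + 6/(-32) = 7 + 6*(-1/32) = 7 - 3/16 = 109/16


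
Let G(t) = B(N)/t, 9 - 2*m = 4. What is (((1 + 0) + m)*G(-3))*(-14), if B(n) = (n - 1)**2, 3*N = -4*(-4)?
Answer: 8281/27 ≈ 306.70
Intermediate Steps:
m = 5/2 (m = 9/2 - 1/2*4 = 9/2 - 2 = 5/2 ≈ 2.5000)
N = 16/3 (N = (-4*(-4))/3 = (1/3)*16 = 16/3 ≈ 5.3333)
B(n) = (-1 + n)**2
G(t) = 169/(9*t) (G(t) = (-1 + 16/3)**2/t = (13/3)**2/t = 169/(9*t))
(((1 + 0) + m)*G(-3))*(-14) = (((1 + 0) + 5/2)*((169/9)/(-3)))*(-14) = ((1 + 5/2)*((169/9)*(-1/3)))*(-14) = ((7/2)*(-169/27))*(-14) = -1183/54*(-14) = 8281/27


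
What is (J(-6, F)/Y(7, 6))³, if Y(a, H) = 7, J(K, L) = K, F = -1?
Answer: -216/343 ≈ -0.62974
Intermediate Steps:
(J(-6, F)/Y(7, 6))³ = (-6/7)³ = -216/343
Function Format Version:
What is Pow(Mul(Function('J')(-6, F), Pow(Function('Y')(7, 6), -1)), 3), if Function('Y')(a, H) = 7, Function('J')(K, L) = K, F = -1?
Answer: Rational(-216, 343) ≈ -0.62974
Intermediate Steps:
Pow(Mul(Function('J')(-6, F), Pow(Function('Y')(7, 6), -1)), 3) = Pow(Mul(-6, Pow(7, -1)), 3) = Pow(Mul(-6, Rational(1, 7)), 3) = Pow(Rational(-6, 7), 3) = Rational(-216, 343)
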